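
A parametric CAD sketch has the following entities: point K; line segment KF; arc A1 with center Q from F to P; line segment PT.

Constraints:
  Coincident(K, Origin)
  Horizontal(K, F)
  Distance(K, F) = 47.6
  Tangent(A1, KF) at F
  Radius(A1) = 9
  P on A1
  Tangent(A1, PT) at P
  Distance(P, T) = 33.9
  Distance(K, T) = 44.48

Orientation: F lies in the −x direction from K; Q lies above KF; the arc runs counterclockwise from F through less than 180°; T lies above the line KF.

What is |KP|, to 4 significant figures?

39.73

K is at the origin; K and F share the same y with |KF| = 47.6 and F on the −x side, so F = (-47.60, 0.000). Since A1 is tangent to KF there, QF ⟂ KF, so Q = F + (0, 9) = (-47.60, 9.000). Since QP ⟂ PT (tangency), |QT| = √(9.0² + 33.9²) = 35.07 regardless of where P sits on A1. So T lies on both circle(K, 44.48) and circle(Q, 35.07); the above-KF intersection is T = (-25.64, 36.35). P is the foot of the tangent from T: P = (-39.37, 5.354).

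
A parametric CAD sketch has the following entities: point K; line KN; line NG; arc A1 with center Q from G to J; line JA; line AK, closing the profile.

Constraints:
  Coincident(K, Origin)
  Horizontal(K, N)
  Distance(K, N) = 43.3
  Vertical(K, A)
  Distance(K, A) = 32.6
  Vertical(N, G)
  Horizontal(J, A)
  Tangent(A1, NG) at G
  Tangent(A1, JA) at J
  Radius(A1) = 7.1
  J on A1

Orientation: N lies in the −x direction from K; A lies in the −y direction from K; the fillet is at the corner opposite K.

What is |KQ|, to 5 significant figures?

44.280

K is at the origin; K and N share the same y with |KN| = 43.3 and N on the −x side, so N = (-43.300, 0.0000). K and A share the same x with |KA| = 32.6 and A on the −y side, so A = (0.0000, -32.600). The virtual corner opposite K is at (-43.300, -32.600). A1 meets NG tangentially, so QG is at right angles to NG and since A1 is tangent to JA there, QJ ⟂ JA, with radius 7.1, so the center Q sits 7.1 in from both sides at Q = (-36.200, -25.500). Then |KQ| = |Q − K| = 44.280.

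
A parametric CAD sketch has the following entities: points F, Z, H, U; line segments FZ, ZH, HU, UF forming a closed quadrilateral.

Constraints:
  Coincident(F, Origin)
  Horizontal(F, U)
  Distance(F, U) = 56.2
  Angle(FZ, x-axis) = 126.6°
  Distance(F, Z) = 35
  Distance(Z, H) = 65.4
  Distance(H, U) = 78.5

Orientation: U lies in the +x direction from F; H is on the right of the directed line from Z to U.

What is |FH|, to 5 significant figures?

39.107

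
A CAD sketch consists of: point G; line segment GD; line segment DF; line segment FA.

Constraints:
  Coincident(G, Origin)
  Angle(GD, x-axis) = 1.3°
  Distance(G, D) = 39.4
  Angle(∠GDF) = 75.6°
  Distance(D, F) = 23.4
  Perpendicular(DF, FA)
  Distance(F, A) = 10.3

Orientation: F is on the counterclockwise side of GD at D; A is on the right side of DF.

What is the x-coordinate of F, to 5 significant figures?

33.058

G is at the origin; GD runs at 1.3° with length 39.4, so D = 39.4·(cos 1.3°, sin 1.3°) = (39.390, 0.89388). ∠GDF = 75.6°, so DF runs at 1.3° + (180° − 75.6°) = 105.70° from the x-axis; with |DF| = 23.4, F = D + 23.4·(cos 105.70°, sin 105.70°) = (33.058, 23.421). So F.x = 33.058.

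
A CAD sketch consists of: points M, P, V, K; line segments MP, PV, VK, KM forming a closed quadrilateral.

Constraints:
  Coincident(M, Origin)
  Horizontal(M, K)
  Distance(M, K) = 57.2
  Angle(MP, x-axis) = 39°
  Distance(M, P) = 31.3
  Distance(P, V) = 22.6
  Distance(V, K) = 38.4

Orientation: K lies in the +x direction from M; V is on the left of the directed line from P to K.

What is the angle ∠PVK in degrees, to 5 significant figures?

72.687°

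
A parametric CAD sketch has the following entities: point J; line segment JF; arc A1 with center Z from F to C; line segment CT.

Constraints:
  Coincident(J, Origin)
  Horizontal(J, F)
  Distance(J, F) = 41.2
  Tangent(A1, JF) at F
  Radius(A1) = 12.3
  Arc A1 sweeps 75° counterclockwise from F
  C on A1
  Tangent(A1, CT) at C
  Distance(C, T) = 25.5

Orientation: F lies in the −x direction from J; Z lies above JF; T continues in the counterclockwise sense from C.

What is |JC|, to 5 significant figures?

30.704

J is at the origin; J and F share the same y with |JF| = 41.2 and F on the −x side, so F = (-41.200, 0.0000). The tangent condition forces ZF to be normal to JF, so Z = F + (0, 12.3) = (-41.200, 12.300). On A1, F sits at bearing -90° from Z; a 75° counterclockwise sweep puts C at bearing -15°, so C = Z + 12.3·(cos -15°, sin -15°) = (-29.319, 9.1165). Then |JC| = |C − J| = 30.704.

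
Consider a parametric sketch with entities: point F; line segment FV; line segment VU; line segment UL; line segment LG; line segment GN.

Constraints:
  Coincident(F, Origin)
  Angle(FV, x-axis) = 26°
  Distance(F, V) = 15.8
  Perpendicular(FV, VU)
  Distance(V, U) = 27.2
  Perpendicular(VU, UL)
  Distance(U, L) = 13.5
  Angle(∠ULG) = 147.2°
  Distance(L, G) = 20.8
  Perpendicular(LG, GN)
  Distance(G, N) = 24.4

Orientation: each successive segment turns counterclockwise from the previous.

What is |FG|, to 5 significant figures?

22.009

VU is perpendicular to UL, so UL runs at -154.00°; with |UL| = 13.5, L = (-9.8565, 25.455). ∠ULG = 147.2° gives LG at -121.20° from the x-axis; with |LG| = 20.8, G = (-20.631, 7.6639). Then |FG| = |G − F| = 22.009.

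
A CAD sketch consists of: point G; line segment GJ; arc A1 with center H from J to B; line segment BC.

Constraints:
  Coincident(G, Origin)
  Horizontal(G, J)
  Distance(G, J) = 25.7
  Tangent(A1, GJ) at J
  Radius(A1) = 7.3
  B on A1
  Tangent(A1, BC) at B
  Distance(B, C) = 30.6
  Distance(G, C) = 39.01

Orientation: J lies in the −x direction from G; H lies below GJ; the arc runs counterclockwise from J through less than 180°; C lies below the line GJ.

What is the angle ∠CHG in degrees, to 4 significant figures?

83.80°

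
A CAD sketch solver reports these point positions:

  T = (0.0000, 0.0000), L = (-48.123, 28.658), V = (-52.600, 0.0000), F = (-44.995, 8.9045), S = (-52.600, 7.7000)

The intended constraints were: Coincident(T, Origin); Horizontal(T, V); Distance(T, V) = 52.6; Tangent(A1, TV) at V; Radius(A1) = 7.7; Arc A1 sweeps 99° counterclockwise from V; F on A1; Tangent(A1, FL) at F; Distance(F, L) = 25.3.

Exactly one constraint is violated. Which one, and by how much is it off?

Distance(F, L) = 25.3 — off by 5.30.

T = (0.00, 0.00) ✓; T.y = 0.00, V.y = 0.00 ✓; |TV| = 52.60 ✓; ∠(SV, VT) = 90.00° ✓; |SV| = 7.700 ✓; bearing(S→F) − bearing(S→V) = 99.00° ✓; |SF| = 7.700 ✓; ∠(SF, FL) = 90.00° ✓; |FL| = 20.00 ✗.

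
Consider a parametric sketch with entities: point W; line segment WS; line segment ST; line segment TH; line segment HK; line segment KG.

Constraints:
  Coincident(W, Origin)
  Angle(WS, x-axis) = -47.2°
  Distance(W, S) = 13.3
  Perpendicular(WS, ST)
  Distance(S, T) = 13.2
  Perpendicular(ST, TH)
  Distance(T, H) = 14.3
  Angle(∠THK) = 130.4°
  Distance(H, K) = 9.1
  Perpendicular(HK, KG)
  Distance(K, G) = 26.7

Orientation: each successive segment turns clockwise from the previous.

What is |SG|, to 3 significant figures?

11.0

W is at the origin; WS runs at -47.2° with length 13.3, so S = (9.04, -9.76). WS ⟂ ST, so ST runs at -137°; with |ST| = 13.2, T = (-0.649, -18.7). ST ⟂ TH, so TH runs at 133°; with |TH| = 14.3, H = (-10.4, -8.23). ∠THK = 130.4° gives HK at 83.2° from the x-axis; with |HK| = 9.1, K = (-9.29, 0.801). The perpendicularity gives KG at right angles to HK, so KG runs at -6.80°; with |KG| = 26.7, G = (17.2, -2.36). Then |SG| = |G − S| = 11.0.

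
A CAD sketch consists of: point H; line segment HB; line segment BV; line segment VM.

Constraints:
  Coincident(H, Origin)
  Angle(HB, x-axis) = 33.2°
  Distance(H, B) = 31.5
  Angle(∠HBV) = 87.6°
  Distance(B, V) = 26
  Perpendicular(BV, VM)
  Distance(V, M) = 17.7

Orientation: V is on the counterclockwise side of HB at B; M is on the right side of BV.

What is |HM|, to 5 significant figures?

55.019

∠HBV = 87.6°, so BV runs at 33.2° + (180° − 87.6°) = 125.60° from the x-axis; with |BV| = 26.0, V = B + 26.0·(cos 125.60°, sin 125.60°) = (11.223, 38.389). BV ⟂ VM; with |VM| = 17.7 on the right of BV, M = V + 17.7·(0.81310, 0.58212) = (25.615, 48.692). Then |HM| = |M − H| = 55.019.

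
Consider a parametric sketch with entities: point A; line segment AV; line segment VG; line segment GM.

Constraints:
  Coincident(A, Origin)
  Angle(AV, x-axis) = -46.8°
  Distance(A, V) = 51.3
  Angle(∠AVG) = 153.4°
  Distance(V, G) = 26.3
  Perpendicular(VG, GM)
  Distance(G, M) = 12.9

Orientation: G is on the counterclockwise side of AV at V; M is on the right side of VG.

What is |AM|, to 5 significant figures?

80.593

∠AVG = 153.4°, so VG runs at -46.8° + (180° − 153.4°) = -20.200° from the x-axis; with |VG| = 26.3, G = V + 26.3·(cos -20.200°, sin -20.200°) = (59.800, -46.477). VG is perpendicular to GM; with |GM| = 12.9 on the right of VG, M = G + 12.9·(-0.34530, -0.93849) = (55.345, -58.584). Then |AM| = |M − A| = 80.593.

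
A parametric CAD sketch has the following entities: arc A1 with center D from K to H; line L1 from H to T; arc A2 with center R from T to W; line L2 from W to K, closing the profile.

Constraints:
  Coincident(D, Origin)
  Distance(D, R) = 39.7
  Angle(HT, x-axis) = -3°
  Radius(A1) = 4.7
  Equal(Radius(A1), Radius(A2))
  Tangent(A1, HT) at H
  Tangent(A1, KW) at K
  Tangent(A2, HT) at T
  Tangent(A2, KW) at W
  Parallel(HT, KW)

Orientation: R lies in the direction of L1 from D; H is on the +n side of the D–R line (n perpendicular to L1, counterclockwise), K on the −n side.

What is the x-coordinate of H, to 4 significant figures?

0.2460

The slot axis is L1's direction at -3.0°, so u = (cos -3.0°, sin -3.0°) = (0.9986, -0.05234) and n = (−sin -3.0°, cos -3.0°) = (0.05234, 0.9986). D is at the origin and R lies 39.7 along u from D, so R = 39.7·u = (39.65, -2.078). Tangency of A1 to both parallel lines with radius 4.7 puts H and K at D ± 4.7·n: H = (0.2460, 4.694), K = (-0.2460, -4.694). So H.x = 0.2460.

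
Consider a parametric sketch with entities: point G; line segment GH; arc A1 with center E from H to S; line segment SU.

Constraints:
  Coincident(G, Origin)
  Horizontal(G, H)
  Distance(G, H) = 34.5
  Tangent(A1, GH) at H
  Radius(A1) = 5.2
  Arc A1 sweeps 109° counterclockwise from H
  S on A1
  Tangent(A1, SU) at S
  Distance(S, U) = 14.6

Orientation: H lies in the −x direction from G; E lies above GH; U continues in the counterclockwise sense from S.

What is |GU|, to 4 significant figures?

40.09

On A1, H sits at bearing -90° from E; a 109° counterclockwise sweep puts S at bearing 19°, so S = E + 5.2·(cos 19°, sin 19°) = (-29.58, 6.893). A1 meets SU tangentially, so ES is at right angles to SU, so SU runs along (−sin 19°, cos 19°); with |SU| = 14.6, U = (-34.34, 20.70). Then |GU| = |U − G| = 40.09.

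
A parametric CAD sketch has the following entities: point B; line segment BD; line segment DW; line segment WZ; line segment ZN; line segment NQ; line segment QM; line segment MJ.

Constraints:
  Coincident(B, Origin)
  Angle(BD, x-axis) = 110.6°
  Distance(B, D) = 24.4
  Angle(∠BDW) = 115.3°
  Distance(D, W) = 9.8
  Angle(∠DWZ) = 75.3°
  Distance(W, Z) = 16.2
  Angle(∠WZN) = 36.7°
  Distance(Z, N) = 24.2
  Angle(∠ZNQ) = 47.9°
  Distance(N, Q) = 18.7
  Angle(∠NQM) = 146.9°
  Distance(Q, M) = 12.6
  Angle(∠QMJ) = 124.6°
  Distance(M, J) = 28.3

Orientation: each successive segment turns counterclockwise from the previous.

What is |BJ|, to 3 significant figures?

27.3

B is at the origin; BD runs at 110.6° with length 24.4, so D = (-8.58, 22.8). ∠BDW = 115.3° gives DW at 175° from the x-axis; with |DW| = 9.8, W = (-18.4, 23.6). ∠DWZ = 75.3° gives WZ at -80.0° from the x-axis; with |WZ| = 16.2, Z = (-15.5, 7.69). ∠WZN = 36.7° gives ZN at 63.3° from the x-axis; with |ZN| = 24.2, N = (-4.67, 29.3). ∠ZNQ = 47.9° gives NQ at -165° from the x-axis; with |NQ| = 18.7, Q = (-22.7, 24.3). ∠NQM = 146.9° gives QM at -132° from the x-axis; with |QM| = 12.6, M = (-31.0, 14.9). ∠QMJ = 124.6° gives MJ at -76.1° from the x-axis; with |MJ| = 28.3, J = (-24.2, -12.6). Then |BJ| = |J − B| = 27.3.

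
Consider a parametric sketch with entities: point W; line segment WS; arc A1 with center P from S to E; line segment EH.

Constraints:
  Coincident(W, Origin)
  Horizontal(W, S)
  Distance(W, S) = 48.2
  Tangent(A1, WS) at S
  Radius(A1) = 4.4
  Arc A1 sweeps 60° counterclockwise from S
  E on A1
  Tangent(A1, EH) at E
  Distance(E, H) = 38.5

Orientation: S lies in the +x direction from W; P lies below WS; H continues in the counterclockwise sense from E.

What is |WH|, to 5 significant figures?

43.534

W is at the origin; W and S share the same y with |WS| = 48.2 and S on the +x side, so S = (48.200, 0.0000). Tangency of A1 to WS means the radius PS is perpendicular to WS, so P = S + (0, -4.4) = (48.200, -4.4000). On A1, S sits at bearing 90° from P; a 60° counterclockwise sweep puts E at bearing 150°, so E = P + 4.4·(cos 150°, sin 150°) = (44.389, -2.2000). A1 meets EH tangentially, so PE is at right angles to EH, so EH runs along (−sin 150°, cos 150°); with |EH| = 38.5, H = (25.139, -35.542). Then |WH| = |H − W| = 43.534.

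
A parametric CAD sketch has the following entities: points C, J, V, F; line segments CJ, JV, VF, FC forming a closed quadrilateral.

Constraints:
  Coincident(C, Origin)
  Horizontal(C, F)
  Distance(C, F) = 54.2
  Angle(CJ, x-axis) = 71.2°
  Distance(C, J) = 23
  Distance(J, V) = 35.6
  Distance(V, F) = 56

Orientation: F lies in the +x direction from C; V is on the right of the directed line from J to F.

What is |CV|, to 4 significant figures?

12.99

C is at the origin; CF is horizontal with |CF| = 54.2 and F in +x, so F = (54.2, 0). CJ runs at 71.2° with |CJ| = 23.0, so J = (7.412, 21.77). V is determined by |JV| = 35.6 and |VF| = 56.0 together: it lies at the intersection of circle(J, 35.6) and circle(F, 56.0). With |JF| = 51.61, the foot of the radical line on JF is 7.698 from J and the perpendicular offset is √(35.6² − 7.698²) = 34.76. Taking the right-of-JF solution: V = (-0.2731, -12.99).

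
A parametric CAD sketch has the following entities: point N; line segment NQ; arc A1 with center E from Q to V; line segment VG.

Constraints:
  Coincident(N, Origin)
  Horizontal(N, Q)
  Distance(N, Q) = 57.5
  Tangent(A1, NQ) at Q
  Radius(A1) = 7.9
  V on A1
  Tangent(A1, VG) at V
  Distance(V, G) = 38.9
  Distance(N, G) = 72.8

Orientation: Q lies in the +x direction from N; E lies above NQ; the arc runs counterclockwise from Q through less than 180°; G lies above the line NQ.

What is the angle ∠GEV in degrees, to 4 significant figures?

78.52°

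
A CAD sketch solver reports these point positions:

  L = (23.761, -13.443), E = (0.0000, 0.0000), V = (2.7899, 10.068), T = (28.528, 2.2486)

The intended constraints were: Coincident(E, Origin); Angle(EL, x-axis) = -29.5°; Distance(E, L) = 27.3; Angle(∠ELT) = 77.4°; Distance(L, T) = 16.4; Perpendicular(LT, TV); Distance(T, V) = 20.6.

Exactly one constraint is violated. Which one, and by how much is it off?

Distance(T, V) = 20.6 — off by 6.30.

E = (0.00, 0.00) ✓; EL at -29.50° ✓; |EL| = 27.30 ✓; ∠ELT = 77.40° ✓; |LT| = 16.40 ✓; ∠(LT, TV) = 90.00° ✓; |TV| = 26.90 ✗.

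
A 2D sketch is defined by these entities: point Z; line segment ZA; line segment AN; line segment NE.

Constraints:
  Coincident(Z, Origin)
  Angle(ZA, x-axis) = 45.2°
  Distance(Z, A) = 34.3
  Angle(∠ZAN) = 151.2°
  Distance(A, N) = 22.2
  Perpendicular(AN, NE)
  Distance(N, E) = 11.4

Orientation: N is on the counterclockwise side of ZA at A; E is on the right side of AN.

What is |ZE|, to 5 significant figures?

59.250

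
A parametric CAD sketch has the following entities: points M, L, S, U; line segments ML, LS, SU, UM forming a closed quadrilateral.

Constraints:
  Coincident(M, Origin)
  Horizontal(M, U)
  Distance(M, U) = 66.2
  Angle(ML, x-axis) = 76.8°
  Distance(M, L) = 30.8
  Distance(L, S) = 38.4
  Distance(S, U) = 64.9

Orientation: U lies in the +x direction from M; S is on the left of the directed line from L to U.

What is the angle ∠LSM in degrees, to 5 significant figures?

14.515°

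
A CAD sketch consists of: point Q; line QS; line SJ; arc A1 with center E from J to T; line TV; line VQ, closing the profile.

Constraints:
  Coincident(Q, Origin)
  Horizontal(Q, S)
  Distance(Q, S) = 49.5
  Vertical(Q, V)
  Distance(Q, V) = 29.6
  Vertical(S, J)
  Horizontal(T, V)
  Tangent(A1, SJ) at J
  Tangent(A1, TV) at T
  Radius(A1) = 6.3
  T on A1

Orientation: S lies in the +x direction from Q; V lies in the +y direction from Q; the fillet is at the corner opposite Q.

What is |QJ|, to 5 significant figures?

54.710

The virtual corner opposite Q is at (49.500, 29.600). Since A1 is tangent to SJ there, EJ ⟂ SJ and A1 meets TV tangentially, so ET is at right angles to TV, with radius 6.3, so the center E sits 6.3 in from both sides at E = (43.200, 23.300). That places the tangent points at J = (49.500, 23.300) on SJ and T = (43.200, 29.600) on TV. Then |QJ| = |J − Q| = 54.710.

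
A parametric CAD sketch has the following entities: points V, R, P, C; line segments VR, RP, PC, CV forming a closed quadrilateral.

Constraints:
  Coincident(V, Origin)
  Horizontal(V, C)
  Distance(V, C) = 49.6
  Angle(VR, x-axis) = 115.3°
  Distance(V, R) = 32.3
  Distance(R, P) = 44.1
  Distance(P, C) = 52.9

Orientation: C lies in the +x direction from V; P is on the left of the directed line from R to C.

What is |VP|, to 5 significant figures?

54.307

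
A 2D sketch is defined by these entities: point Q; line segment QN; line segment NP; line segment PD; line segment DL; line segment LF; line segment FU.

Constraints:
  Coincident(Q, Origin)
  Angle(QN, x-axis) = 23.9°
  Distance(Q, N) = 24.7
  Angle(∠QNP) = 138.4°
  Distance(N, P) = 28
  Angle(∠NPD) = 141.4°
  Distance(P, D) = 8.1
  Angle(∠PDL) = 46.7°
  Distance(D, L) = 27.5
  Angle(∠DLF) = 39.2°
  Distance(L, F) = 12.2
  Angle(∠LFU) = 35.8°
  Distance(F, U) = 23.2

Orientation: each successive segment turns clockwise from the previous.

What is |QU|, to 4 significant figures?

31.75

∠DLF = 39.2° gives LF at 29.60° from the x-axis; with |LF| = 12.2, F = (37.24, 5.367). ∠LFU = 35.8° gives FU at -114.6° from the x-axis; with |FU| = 23.2, U = (27.59, -15.73). Then |QU| = |U − Q| = 31.75.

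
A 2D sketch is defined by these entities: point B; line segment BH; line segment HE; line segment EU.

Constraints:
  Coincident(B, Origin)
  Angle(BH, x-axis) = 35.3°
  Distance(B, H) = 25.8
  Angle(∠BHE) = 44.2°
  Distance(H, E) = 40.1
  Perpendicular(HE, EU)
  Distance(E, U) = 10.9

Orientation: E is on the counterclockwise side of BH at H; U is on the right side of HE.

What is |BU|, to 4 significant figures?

36.07

B is at the origin; BH runs at 35.3° with length 25.8, so H = 25.8·(cos 35.3°, sin 35.3°) = (21.06, 14.91). ∠BHE = 44.2°, so HE runs at 35.3° + (180° − 44.2°) = 171.1° from the x-axis; with |HE| = 40.1, E = H + 40.1·(cos 171.1°, sin 171.1°) = (-18.56, 21.11). HE ⟂ EU; with |EU| = 10.9 on the right of HE, U = E + 10.9·(0.1547, 0.9880) = (-16.87, 31.88). Then |BU| = |U − B| = 36.07.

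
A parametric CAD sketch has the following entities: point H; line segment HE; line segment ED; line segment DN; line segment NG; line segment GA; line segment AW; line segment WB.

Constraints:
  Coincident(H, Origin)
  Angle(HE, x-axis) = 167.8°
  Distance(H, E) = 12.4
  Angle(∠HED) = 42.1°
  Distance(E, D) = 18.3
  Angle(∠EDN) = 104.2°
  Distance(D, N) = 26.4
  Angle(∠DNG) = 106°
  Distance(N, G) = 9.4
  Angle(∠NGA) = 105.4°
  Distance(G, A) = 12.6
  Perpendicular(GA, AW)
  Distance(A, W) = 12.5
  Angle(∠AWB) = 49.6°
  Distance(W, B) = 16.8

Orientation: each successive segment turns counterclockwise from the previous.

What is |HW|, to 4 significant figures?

8.362

∠NGA = 105.4° gives GA at 170.1° from the x-axis; with |GA| = 12.6, A = (9.809, 8.958). GA ⟂ AW, so AW runs at -99.90°; with |AW| = 12.5, W = (7.659, -3.356). Then |HW| = |W − H| = 8.362.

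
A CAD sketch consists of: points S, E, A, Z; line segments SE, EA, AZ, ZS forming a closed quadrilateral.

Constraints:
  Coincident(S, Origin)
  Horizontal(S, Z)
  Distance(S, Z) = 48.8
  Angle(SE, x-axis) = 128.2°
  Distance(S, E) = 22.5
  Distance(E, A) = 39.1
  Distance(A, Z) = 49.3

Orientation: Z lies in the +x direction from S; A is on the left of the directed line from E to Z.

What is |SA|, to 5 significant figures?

43.392

Checks: SE at 128.2° ✓; |EA| = 39.10 ✓; |AZ| = 49.30 ✓.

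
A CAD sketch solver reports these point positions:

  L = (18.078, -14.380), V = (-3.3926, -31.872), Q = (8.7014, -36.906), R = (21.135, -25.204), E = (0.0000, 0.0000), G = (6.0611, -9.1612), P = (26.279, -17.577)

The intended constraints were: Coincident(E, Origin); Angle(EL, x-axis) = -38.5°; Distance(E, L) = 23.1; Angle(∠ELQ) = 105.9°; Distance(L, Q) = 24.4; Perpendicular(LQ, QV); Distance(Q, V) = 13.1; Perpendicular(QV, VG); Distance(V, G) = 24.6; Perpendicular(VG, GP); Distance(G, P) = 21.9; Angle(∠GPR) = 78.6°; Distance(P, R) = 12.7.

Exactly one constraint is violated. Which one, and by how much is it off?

Distance(P, R) = 12.7 — off by 3.50.

E = (0.00, 0.00) ✓; EL at -38.50° ✓; |EL| = 23.10 ✓; ∠ELQ = 105.9° ✓; |LQ| = 24.40 ✓; ∠(LQ, QV) = 90.00° ✓; |QV| = 13.10 ✓; ∠(QV, VG) = 90.00° ✓; |VG| = 24.60 ✓; ∠(VG, GP) = 90.00° ✓; |GP| = 21.90 ✓; ∠GPR = 78.60° ✓; |PR| = 9.200 ✗.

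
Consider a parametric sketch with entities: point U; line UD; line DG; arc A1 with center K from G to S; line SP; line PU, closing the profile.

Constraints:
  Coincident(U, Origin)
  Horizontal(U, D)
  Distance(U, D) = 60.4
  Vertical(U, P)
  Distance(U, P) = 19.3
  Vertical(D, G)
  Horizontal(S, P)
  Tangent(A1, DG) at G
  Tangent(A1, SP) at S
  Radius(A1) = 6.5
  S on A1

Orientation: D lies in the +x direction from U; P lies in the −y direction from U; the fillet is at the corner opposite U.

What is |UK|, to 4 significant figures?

55.40

U and P share the same x with |UP| = 19.3 and P on the −y side, so P = (0.000, -19.30). The virtual corner opposite U is at (60.40, -19.30). Tangency of A1 to DG means the radius KG is perpendicular to DG and the tangent condition forces KS to be normal to SP, with radius 6.5, so the center K sits 6.5 in from both sides at K = (53.90, -12.80). Then |UK| = |K − U| = 55.40.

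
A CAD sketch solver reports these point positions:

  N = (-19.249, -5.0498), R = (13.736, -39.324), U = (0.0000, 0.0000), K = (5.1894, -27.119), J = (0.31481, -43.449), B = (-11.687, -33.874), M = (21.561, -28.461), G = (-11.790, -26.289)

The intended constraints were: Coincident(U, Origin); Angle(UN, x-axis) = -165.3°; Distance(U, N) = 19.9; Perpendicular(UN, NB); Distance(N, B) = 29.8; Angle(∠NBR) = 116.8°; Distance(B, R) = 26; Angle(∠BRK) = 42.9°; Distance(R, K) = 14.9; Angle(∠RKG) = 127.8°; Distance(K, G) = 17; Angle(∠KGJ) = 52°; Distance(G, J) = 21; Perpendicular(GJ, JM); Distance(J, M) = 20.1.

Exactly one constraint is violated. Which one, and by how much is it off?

Distance(J, M) = 20.1 — off by 5.90.

U = (0.00, 0.00) ✓; UN at -165.3° ✓; |UN| = 19.90 ✓; ∠(UN, NB) = 90.00° ✓; |NB| = 29.80 ✓; ∠NBR = 116.8° ✓; |BR| = 26.00 ✓; ∠BRK = 42.90° ✓; |RK| = 14.90 ✓; ∠RKG = 127.8° ✓; |KG| = 17.00 ✓; ∠KGJ = 52.00° ✓; |GJ| = 21.00 ✓; ∠(GJ, JM) = 90.00° ✓; |JM| = 26.00 ✗.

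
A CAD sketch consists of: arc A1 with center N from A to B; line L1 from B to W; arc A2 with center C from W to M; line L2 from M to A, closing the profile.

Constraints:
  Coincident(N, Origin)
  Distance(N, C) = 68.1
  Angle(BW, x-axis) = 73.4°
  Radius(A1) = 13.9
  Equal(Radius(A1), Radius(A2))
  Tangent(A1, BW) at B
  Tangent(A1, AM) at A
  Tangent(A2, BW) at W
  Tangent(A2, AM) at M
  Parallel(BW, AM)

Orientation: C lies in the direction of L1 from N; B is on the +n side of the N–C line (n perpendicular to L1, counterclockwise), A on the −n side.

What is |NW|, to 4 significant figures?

69.50

The slot axis is L1's direction at 73.4°, so u = (cos 73.4°, sin 73.4°) = (0.2857, 0.9583) and n = (−sin 73.4°, cos 73.4°) = (-0.9583, 0.2857). N is at the origin and C lies 68.1 along u from N, so C = 68.1·u = (19.46, 65.26). Tangency of A1 to both parallel lines with radius 13.9 puts B and A at N ± 13.9·n: B = (-13.32, 3.971), A = (13.32, -3.971). Equal radii place W and M the same way about C: W = C + 13.9·n = (6.135, 69.23), M = C − 13.9·n = (32.78, 61.29). Then |NW| = |W − N| = 69.50.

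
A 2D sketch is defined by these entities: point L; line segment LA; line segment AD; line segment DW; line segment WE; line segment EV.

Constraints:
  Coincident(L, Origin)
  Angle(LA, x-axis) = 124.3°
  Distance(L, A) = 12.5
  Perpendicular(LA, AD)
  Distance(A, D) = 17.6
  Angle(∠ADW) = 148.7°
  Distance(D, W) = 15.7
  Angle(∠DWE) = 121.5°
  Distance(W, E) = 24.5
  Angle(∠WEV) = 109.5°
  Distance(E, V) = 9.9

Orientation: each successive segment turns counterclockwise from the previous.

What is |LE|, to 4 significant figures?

37.06

∠ADW = 148.7° gives DW at -114.4° from the x-axis; with |DW| = 15.7, W = (-28.07, -13.89). ∠DWE = 121.5° gives WE at -55.90° from the x-axis; with |WE| = 24.5, E = (-14.33, -34.18). Then |LE| = |E − L| = 37.06.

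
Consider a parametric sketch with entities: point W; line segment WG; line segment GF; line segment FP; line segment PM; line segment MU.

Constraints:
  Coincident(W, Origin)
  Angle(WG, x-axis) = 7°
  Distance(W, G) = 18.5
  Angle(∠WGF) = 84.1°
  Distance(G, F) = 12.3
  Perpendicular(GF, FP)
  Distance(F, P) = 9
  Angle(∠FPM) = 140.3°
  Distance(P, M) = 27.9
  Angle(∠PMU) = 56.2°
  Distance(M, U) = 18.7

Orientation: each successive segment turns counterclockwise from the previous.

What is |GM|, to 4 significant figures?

30.96

W is at the origin; WG runs at 7.0° with length 18.5, so G = (18.36, 2.255). ∠WGF = 84.1° gives GF at 102.9° from the x-axis; with |GF| = 12.3, F = (15.62, 14.24). The perpendicularity gives FP at right angles to GF, so FP runs at -167.1°; with |FP| = 9.0, P = (6.843, 12.23). ∠FPM = 140.3° gives PM at -127.4° from the x-axis; with |PM| = 27.9, M = (-10.10, -9.929). Then |GM| = |M − G| = 30.96.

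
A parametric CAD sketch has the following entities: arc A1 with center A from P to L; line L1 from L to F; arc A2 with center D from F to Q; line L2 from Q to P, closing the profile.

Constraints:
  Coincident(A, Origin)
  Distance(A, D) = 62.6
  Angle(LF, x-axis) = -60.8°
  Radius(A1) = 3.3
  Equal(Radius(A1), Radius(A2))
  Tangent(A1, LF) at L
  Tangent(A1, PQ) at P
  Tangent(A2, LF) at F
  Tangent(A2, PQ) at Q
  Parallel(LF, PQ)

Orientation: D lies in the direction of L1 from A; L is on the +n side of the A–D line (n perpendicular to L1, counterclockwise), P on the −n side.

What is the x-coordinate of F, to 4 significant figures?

33.42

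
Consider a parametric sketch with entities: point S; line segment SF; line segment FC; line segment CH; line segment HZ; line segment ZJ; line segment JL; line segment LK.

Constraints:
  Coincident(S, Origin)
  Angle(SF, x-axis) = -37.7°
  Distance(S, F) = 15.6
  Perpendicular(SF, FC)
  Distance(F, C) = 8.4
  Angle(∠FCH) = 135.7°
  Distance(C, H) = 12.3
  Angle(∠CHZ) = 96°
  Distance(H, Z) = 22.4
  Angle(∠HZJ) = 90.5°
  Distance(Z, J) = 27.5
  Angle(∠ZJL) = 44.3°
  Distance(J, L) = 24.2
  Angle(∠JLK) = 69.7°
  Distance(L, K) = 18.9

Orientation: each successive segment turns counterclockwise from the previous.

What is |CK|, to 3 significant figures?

26.0

S is at the origin; SF runs at -37.7° with length 15.6, so F = (12.3, -9.54). SF ⟂ FC, so FC runs at 52.3°; with |FC| = 8.4, C = (17.5, -2.89). ∠FCH = 135.7° gives CH at 96.6° from the x-axis; with |CH| = 12.3, H = (16.1, 9.32). ∠CHZ = 96.0° gives HZ at -179° from the x-axis; with |HZ| = 22.4, Z = (-6.33, 9.09). ∠HZJ = 90.5° gives ZJ at -89.9° from the x-axis; with |ZJ| = 27.5, J = (-6.28, -18.4). ∠ZJL = 44.3° gives JL at 45.8° from the x-axis; with |JL| = 24.2, L = (10.6, -1.06). ∠JLK = 69.7° gives LK at 156° from the x-axis; with |LK| = 18.9, K = (-6.69, 6.60). Then |CK| = |K − C| = 26.0.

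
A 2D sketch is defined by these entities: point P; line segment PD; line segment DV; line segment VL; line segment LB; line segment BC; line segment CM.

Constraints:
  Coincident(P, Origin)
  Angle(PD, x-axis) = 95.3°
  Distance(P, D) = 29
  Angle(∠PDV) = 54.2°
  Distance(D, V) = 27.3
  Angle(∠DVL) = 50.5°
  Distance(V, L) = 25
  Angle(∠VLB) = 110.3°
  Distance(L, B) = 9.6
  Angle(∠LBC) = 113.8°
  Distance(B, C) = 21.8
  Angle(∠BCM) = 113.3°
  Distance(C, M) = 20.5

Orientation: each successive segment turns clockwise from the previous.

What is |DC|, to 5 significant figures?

5.6266

P is at the origin; PD runs at 95.3° with length 29.0, so D = (-2.6787, 28.876). ∠PDV = 54.2° gives DV at -30.500° from the x-axis; with |DV| = 27.3, V = (20.844, 15.020). ∠DVL = 50.5° gives VL at -160.00° from the x-axis; with |VL| = 25.0, L = (-2.6486, 6.4697). ∠VLB = 110.3° gives LB at 130.30° from the x-axis; with |LB| = 9.6, B = (-8.8578, 13.791). ∠LBC = 113.8° gives BC at 64.100° from the x-axis; with |BC| = 21.8, C = (0.66451, 33.402). Then |DC| = |C − D| = 5.6266.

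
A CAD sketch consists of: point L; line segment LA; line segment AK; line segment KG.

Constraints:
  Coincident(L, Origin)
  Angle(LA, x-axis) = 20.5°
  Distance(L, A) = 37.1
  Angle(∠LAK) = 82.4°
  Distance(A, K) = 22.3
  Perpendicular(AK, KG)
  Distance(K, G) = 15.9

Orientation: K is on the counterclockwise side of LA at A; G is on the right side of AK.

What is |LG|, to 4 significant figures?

55.47

L is at the origin; LA runs at 20.5° with length 37.1, so A = 37.1·(cos 20.5°, sin 20.5°) = (34.75, 12.99). ∠LAK = 82.4°, so AK runs at 20.5° + (180° − 82.4°) = 118.1° from the x-axis; with |AK| = 22.3, K = A + 22.3·(cos 118.1°, sin 118.1°) = (24.25, 32.66). AK ⟂ KG; with |KG| = 15.9 on the right of AK, G = K + 15.9·(0.8821, 0.4710) = (38.27, 40.15). Then |LG| = |G − L| = 55.47.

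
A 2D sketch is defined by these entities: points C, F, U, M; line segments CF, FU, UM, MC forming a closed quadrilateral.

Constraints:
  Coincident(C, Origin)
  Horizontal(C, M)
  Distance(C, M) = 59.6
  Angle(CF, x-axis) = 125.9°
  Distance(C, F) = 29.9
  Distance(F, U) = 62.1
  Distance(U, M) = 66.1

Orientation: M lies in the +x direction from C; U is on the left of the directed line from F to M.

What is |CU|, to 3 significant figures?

68.8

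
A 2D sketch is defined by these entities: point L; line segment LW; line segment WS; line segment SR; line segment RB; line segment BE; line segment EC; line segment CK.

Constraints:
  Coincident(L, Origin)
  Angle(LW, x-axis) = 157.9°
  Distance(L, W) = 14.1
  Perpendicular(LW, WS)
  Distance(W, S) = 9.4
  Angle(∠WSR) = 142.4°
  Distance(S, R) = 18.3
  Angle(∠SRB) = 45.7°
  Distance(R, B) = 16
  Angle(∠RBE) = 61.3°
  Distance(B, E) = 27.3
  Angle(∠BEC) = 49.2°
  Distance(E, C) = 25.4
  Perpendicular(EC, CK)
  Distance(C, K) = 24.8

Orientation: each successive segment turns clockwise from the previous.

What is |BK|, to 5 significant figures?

8.6179

L is at the origin; LW runs at 157.9° with length 14.1, so W = (-13.064, 5.3048). LW ⟂ WS, so WS runs at 67.900°; with |WS| = 9.4, S = (-9.5275, 14.014). ∠WSR = 142.4° gives SR at 30.300° from the x-axis; with |SR| = 18.3, R = (6.2726, 23.247). ∠SRB = 45.7° gives RB at -104.00° from the x-axis; with |RB| = 16.0, B = (2.4018, 7.7223). ∠RBE = 61.3° gives BE at 137.30° from the x-axis; with |BE| = 27.3, E = (-17.661, 26.236). ∠BEC = 49.2° gives EC at 6.5000° from the x-axis; with |EC| = 25.4, C = (7.5754, 29.111). The perpendicularity gives CK at right angles to EC, so CK runs at -83.500°; with |CK| = 24.8, K = (10.383, 4.4708). Then |BK| = |K − B| = 8.6179.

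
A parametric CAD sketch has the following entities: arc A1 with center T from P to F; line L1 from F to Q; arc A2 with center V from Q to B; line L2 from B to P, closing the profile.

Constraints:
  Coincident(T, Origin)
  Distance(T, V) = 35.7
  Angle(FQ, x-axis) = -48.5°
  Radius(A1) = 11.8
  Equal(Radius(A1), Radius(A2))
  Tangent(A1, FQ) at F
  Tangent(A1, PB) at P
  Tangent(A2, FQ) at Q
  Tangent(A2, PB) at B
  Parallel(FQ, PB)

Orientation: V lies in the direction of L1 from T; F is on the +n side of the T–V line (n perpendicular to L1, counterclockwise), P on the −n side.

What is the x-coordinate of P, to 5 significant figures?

-8.8377

The slot axis is L1's direction at -48.5°, so u = (cos -48.5°, sin -48.5°) = (0.66262, -0.74896) and n = (−sin -48.5°, cos -48.5°) = (0.74896, 0.66262). T is at the origin and V lies 35.7 along u from T, so V = 35.7·u = (23.656, -26.738). Tangency of A1 to both parallel lines with radius 11.8 puts F and P at T ± 11.8·n: F = (8.8377, 7.8189), P = (-8.8377, -7.8189). So P.x = -8.8377.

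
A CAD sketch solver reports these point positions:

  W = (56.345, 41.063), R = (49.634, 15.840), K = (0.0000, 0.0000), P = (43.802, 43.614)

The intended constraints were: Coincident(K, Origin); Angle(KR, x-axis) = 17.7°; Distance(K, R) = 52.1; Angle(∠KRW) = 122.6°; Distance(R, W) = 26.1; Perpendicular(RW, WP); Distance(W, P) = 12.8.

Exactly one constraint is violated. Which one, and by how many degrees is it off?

Perpendicular(RW, WP) — off by 3.40°.

K = (0.00, 0.00) ✓; KR at 17.70° ✓; |KR| = 52.10 ✓; ∠KRW = 122.6° ✓; |RW| = 26.10 ✓; ∠(RW, WP) = 93.40° ✗; |WP| = 12.80 ✓.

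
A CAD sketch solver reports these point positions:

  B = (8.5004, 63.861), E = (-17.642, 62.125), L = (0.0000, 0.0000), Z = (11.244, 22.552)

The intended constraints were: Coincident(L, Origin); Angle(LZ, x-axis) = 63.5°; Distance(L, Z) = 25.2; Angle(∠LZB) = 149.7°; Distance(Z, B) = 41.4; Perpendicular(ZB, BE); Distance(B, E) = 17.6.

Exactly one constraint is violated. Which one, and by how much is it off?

Distance(B, E) = 17.6 — off by 8.60.

L = (0.00, 0.00) ✓; LZ at 63.50° ✓; |LZ| = 25.20 ✓; ∠LZB = 149.7° ✓; |ZB| = 41.40 ✓; ∠(ZB, BE) = 90.00° ✓; |BE| = 26.20 ✗.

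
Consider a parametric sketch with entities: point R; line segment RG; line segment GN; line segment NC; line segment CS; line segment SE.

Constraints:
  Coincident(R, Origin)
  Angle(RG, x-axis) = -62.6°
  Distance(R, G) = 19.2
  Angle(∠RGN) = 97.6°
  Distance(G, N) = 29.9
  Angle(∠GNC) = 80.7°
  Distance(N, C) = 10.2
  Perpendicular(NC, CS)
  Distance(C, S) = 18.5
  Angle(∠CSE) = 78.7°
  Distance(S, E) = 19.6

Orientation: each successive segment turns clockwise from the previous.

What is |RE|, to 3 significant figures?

36.0

NC ⟂ CS, so CS runs at 25.7°; with |CS| = 18.5, S = (-3.41, -17.0). ∠CSE = 78.7° gives SE at -75.6° from the x-axis; with |SE| = 19.6, E = (1.46, -36.0). Then |RE| = |E − R| = 36.0.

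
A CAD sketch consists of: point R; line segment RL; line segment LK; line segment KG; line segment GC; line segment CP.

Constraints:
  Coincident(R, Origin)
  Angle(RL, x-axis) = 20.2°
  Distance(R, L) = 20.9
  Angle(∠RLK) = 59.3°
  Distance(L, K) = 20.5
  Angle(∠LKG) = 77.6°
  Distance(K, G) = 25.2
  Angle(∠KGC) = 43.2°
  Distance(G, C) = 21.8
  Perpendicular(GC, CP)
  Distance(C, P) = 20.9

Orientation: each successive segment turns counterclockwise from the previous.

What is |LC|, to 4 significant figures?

7.076

∠LKG = 77.6° gives KG at -116.7° from the x-axis; with |KG| = 25.2, G = (-7.617, -2.367). ∠KGC = 43.2° gives GC at 20.10° from the x-axis; with |GC| = 21.8, C = (12.85, 5.124). Then |LC| = |C − L| = 7.076.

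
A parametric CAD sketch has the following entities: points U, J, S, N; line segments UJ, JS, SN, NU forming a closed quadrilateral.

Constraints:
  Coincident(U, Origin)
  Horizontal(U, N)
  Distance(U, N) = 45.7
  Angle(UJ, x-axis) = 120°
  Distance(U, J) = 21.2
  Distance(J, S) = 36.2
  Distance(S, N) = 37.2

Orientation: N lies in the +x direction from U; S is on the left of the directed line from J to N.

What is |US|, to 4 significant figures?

38.21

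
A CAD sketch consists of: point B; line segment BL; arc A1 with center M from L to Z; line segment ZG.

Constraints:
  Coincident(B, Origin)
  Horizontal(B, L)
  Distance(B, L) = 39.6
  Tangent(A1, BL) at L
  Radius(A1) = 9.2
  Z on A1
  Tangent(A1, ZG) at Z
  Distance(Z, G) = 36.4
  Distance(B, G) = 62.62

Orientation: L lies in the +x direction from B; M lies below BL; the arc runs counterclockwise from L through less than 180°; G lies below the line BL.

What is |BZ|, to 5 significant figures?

33.062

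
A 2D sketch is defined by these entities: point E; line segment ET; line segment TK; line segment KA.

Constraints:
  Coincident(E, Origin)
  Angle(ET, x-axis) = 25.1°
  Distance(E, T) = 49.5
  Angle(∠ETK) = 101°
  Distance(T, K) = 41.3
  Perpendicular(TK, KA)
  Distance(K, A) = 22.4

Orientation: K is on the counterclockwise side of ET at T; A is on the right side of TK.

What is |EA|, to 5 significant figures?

87.262

∠ETK = 101.0°, so TK runs at 25.1° + (180° − 101.0°) = 104.10° from the x-axis; with |TK| = 41.3, K = T + 41.3·(cos 104.10°, sin 104.10°) = (34.764, 61.054). TK is perpendicular to KA; with |KA| = 22.4 on the right of TK, A = K + 22.4·(0.96987, 0.24362) = (56.489, 66.511). Then |EA| = |A − E| = 87.262.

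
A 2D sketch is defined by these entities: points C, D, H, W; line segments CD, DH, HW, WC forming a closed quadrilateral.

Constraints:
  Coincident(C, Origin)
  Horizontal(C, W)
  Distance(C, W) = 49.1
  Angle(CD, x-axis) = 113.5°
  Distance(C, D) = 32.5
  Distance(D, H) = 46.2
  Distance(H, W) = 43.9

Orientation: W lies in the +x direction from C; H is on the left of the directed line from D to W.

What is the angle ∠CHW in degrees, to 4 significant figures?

61.28°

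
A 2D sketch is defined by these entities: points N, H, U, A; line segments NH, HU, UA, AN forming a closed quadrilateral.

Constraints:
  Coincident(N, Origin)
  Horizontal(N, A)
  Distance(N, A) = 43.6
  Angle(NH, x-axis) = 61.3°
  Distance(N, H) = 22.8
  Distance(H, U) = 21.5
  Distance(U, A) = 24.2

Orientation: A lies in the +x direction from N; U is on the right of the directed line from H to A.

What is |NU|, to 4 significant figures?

19.40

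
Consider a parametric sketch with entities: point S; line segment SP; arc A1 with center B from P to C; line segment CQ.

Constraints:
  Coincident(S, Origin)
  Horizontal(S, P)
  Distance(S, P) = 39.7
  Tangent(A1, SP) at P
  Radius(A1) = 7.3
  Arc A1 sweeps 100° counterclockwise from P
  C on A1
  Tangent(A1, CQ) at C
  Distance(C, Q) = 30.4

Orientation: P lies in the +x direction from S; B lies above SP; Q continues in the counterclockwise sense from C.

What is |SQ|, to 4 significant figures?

56.69

S is at the origin; SP is horizontal with |SP| = 39.7 and P on the +x side, so P = (39.70, 0.000). The tangent condition forces BP to be normal to SP, so B = P + (0, 7.3) = (39.70, 7.300). On A1, P sits at bearing -90° from B; a 100° counterclockwise sweep puts C at bearing 10°, so C = B + 7.3·(cos 10°, sin 10°) = (46.89, 8.568). The tangent condition forces BC to be normal to CQ, so CQ runs along (−sin 10°, cos 10°); with |CQ| = 30.4, Q = (41.61, 38.51). Then |SQ| = |Q − S| = 56.69.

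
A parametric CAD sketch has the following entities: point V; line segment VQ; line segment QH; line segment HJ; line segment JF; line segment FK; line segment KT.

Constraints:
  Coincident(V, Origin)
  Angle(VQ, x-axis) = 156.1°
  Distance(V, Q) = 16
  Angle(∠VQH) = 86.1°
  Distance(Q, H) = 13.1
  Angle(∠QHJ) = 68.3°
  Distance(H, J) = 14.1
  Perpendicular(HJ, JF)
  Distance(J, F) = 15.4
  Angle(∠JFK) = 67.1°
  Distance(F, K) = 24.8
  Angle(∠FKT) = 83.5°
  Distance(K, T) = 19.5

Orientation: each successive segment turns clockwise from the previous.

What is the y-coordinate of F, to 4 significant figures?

-2.653

V is at the origin; VQ runs at 156.1° with length 16.0, so Q = (-14.63, 6.482). ∠VQH = 86.1° gives QH at 62.20° from the x-axis; with |QH| = 13.1, H = (-8.518, 18.07). ∠QHJ = 68.3° gives HJ at -49.50° from the x-axis; with |HJ| = 14.1, J = (0.6388, 7.349). The perpendicularity gives JF at right angles to HJ, so JF runs at -139.5°; with |JF| = 15.4, F = (-11.07, -2.653). So F.y = -2.653.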